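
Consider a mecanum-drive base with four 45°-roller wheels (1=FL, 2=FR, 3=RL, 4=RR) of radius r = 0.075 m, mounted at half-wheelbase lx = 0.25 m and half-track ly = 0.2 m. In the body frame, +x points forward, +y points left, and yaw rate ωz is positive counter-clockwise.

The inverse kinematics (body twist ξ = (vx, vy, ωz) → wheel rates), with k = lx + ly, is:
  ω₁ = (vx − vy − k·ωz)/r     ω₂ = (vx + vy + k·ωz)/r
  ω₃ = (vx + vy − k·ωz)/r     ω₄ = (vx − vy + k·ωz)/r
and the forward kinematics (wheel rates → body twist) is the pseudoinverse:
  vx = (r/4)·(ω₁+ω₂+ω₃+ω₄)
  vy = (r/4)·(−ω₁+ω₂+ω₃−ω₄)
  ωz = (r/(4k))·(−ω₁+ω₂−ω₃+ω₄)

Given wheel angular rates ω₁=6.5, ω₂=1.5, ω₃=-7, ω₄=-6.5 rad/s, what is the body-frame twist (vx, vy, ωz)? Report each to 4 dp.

k = lx + ly = 0.25 + 0.2 = 0.4500
ω₁+ω₂+ω₃+ω₄ = -5.5000  →  vx = (0.075/4)·-5.5000 = -0.1031
−ω₁+ω₂+ω₃−ω₄ = -5.5000  →  vy = (0.075/4)·-5.5000 = -0.1031
−ω₁+ω₂−ω₃+ω₄ = -4.5000  →  ωz = (0.075/1.8000)·-4.5000 = -0.1875

(-0.1031, -0.1031, -0.1875)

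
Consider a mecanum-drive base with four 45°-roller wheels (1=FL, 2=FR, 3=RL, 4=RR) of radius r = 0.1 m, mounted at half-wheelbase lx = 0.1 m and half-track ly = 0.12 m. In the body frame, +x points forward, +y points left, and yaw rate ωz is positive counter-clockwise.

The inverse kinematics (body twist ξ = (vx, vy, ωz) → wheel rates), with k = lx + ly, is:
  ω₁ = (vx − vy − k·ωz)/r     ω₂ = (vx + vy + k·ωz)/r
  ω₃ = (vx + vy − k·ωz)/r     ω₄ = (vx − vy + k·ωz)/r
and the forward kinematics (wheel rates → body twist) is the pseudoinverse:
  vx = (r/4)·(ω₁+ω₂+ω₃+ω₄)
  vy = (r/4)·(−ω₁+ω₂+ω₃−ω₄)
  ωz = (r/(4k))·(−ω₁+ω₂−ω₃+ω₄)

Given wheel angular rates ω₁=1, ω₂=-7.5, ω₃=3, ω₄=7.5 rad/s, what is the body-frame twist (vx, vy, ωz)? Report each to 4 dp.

(0.1000, -0.3250, -0.4545)

k = lx + ly = 0.1 + 0.12 = 0.2200
ω₁+ω₂+ω₃+ω₄ = 4.0000  →  vx = (0.1/4)·4.0000 = 0.1000
−ω₁+ω₂+ω₃−ω₄ = -13.0000  →  vy = (0.1/4)·-13.0000 = -0.3250
−ω₁+ω₂−ω₃+ω₄ = -4.0000  →  ωz = (0.1/0.8800)·-4.0000 = -0.4545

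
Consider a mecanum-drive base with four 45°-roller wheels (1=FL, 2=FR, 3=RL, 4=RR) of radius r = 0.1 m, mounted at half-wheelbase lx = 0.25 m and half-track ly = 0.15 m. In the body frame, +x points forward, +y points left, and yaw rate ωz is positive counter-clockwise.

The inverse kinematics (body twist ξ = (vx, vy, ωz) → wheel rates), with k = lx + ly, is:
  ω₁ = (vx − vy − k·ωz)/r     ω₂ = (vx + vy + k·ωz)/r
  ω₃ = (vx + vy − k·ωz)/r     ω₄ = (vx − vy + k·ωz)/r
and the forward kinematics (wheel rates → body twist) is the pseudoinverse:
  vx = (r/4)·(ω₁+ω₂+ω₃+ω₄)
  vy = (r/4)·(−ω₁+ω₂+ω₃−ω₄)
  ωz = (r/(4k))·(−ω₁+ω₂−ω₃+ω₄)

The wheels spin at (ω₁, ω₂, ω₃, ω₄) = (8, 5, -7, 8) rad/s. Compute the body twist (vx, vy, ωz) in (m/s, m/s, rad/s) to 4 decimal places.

k = lx + ly = 0.25 + 0.15 = 0.4000
ω₁+ω₂+ω₃+ω₄ = 14.0000  →  vx = (0.1/4)·14.0000 = 0.3500
−ω₁+ω₂+ω₃−ω₄ = -18.0000  →  vy = (0.1/4)·-18.0000 = -0.4500
−ω₁+ω₂−ω₃+ω₄ = 12.0000  →  ωz = (0.1/1.6000)·12.0000 = 0.7500

(0.3500, -0.4500, 0.7500)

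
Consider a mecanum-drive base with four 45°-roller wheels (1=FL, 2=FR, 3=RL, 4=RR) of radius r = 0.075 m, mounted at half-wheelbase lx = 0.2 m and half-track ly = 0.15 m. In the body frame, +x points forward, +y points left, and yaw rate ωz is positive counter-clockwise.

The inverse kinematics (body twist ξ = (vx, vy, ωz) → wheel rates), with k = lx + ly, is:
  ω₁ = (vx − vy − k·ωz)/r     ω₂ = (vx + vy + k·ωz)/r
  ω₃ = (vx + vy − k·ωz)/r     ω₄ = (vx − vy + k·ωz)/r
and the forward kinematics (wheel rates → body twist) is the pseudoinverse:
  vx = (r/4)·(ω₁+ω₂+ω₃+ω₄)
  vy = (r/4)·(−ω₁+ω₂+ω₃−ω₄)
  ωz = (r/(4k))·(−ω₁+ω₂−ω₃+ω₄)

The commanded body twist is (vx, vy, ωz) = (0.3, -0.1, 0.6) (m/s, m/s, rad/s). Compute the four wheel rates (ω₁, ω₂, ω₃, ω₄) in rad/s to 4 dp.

(2.5333, 5.4667, -0.1333, 8.1333)

k = lx + ly = 0.2 + 0.15 = 0.3500;  k·ωz = 0.3500·0.6 = 0.2100
ω₁ (FL) = (vx − vy − k·ωz)/r = 0.1900/0.075 = 2.5333
ω₂ (FR) = (vx + vy + k·ωz)/r = 0.4100/0.075 = 5.4667
ω₃ (RL) = (vx + vy − k·ωz)/r = -0.0100/0.075 = -0.1333
ω₄ (RR) = (vx − vy + k·ωz)/r = 0.6100/0.075 = 8.1333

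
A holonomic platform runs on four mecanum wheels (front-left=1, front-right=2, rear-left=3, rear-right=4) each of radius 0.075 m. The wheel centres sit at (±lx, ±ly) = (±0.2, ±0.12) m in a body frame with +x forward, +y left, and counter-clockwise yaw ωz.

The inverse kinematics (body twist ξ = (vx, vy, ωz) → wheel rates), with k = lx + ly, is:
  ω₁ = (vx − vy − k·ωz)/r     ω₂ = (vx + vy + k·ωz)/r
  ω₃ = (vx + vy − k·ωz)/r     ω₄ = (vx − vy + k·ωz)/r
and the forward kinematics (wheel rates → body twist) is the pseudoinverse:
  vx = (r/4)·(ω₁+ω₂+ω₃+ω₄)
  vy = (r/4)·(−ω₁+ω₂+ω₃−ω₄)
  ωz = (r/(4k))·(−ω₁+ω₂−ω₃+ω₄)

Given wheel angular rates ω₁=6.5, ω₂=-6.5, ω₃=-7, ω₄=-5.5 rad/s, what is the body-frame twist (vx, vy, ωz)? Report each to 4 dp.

k = lx + ly = 0.2 + 0.12 = 0.3200
ω₁+ω₂+ω₃+ω₄ = -12.5000  →  vx = (0.075/4)·-12.5000 = -0.2344
−ω₁+ω₂+ω₃−ω₄ = -14.5000  →  vy = (0.075/4)·-14.5000 = -0.2719
−ω₁+ω₂−ω₃+ω₄ = -11.5000  →  ωz = (0.075/1.2800)·-11.5000 = -0.6738

(-0.2344, -0.2719, -0.6738)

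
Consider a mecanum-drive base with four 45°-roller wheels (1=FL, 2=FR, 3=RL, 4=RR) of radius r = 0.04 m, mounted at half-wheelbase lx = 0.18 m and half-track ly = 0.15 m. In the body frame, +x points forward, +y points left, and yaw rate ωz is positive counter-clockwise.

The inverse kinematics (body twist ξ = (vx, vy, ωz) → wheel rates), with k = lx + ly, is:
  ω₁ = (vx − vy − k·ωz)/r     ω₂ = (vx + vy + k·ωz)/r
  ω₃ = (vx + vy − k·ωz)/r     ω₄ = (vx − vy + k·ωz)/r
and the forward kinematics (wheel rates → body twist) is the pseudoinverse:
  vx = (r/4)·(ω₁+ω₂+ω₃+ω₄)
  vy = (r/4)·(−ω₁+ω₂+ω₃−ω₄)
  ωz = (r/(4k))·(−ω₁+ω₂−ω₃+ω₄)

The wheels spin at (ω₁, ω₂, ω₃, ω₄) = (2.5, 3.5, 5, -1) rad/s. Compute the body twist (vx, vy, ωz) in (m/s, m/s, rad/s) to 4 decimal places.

k = lx + ly = 0.18 + 0.15 = 0.3300
ω₁+ω₂+ω₃+ω₄ = 10.0000  →  vx = (0.04/4)·10.0000 = 0.1000
−ω₁+ω₂+ω₃−ω₄ = 7.0000  →  vy = (0.04/4)·7.0000 = 0.0700
−ω₁+ω₂−ω₃+ω₄ = -5.0000  →  ωz = (0.04/1.3200)·-5.0000 = -0.1515

(0.1000, 0.0700, -0.1515)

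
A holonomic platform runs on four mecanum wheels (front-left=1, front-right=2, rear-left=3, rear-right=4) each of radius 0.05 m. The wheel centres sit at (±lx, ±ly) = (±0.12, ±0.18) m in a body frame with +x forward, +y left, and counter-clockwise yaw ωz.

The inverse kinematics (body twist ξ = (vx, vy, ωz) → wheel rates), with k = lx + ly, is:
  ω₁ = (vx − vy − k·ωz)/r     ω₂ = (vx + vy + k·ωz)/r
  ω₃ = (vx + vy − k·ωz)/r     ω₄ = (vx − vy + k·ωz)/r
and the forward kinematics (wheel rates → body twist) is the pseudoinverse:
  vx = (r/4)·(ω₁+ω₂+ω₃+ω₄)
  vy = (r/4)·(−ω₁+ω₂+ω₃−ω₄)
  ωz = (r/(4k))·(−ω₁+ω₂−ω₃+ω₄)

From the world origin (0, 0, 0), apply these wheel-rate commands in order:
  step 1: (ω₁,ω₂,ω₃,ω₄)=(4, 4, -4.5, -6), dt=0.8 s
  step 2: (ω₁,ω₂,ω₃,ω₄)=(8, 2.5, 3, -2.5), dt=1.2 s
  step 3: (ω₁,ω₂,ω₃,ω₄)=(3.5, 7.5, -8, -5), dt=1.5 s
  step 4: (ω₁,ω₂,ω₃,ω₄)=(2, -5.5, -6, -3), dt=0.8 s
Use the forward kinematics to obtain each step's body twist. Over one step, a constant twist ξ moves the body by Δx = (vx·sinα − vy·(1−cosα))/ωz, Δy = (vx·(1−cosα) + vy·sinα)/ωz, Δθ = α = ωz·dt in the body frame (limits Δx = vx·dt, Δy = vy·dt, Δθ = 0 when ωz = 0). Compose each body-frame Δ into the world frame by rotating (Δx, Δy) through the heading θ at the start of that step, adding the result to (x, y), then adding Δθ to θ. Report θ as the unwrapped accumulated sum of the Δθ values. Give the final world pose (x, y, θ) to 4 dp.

step 1: ξ=(vx,vy,ωz)=(-0.0313, 0.0188, -0.0625), dt=0.8 → body Δ=(-0.0246, 0.0156, -0.0500) → world pose (-0.0246, 0.0156, -0.0500)
step 2: ξ=(vx,vy,ωz)=(0.1375, 0.0000, -0.4583), dt=1.2 → body Δ=(0.1568, -0.0442, -0.5500) → world pose (0.1298, -0.0364, -0.6000)
step 3: ξ=(vx,vy,ωz)=(-0.0250, 0.0125, 0.2917), dt=1.5 → body Δ=(-0.0404, 0.0101, 0.4375) → world pose (0.1022, -0.0053, -0.1625)
step 4: ξ=(vx,vy,ωz)=(-0.1563, -0.1313, -0.1875), dt=0.8 → body Δ=(-0.1324, -0.0952, -0.1500) → world pose (-0.0439, -0.0779, -0.3125)

(-0.0439, -0.0779, -0.3125)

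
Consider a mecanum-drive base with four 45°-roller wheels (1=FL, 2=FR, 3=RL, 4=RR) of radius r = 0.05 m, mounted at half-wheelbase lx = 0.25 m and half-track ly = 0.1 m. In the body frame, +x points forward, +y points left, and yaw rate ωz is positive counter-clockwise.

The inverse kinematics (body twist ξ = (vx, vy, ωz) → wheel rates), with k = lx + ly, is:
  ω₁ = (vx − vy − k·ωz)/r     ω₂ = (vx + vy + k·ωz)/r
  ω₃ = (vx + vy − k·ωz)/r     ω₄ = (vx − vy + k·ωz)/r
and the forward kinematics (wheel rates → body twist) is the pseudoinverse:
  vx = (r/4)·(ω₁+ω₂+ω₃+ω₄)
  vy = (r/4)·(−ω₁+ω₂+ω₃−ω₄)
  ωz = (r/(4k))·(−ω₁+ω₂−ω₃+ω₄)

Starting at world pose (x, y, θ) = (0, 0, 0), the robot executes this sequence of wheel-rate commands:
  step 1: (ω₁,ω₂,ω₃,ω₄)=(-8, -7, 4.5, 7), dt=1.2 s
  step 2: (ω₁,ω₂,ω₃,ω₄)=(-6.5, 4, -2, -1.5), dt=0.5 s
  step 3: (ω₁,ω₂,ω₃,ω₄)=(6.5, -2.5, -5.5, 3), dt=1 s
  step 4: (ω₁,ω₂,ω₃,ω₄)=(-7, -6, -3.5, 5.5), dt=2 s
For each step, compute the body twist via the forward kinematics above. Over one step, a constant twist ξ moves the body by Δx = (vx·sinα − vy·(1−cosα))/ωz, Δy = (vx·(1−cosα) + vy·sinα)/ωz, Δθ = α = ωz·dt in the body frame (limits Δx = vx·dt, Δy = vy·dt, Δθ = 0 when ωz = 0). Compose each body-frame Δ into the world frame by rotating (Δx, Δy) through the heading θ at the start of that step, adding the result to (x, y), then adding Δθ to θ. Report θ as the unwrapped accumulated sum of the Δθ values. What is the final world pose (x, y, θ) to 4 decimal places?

step 1: ξ=(vx,vy,ωz)=(-0.0438, -0.0188, 0.1250), dt=1.2 → body Δ=(-0.0506, -0.0263, 0.1500) → world pose (-0.0506, -0.0263, 0.1500)
step 2: ξ=(vx,vy,ωz)=(-0.0750, 0.1250, 0.3929), dt=0.5 → body Δ=(-0.0434, 0.0584, 0.1964) → world pose (-0.1022, 0.0249, 0.3464)
step 3: ξ=(vx,vy,ωz)=(0.0188, -0.2188, -0.0179), dt=1.0 → body Δ=(0.0168, -0.2189, -0.0179) → world pose (-0.0121, -0.1753, 0.3286)
step 4: ξ=(vx,vy,ωz)=(-0.1375, -0.1000, 0.3571), dt=2.0 → body Δ=(-0.1838, -0.2775, 0.7143) → world pose (-0.0965, -0.4972, 1.0429)

(-0.0965, -0.4972, 1.0429)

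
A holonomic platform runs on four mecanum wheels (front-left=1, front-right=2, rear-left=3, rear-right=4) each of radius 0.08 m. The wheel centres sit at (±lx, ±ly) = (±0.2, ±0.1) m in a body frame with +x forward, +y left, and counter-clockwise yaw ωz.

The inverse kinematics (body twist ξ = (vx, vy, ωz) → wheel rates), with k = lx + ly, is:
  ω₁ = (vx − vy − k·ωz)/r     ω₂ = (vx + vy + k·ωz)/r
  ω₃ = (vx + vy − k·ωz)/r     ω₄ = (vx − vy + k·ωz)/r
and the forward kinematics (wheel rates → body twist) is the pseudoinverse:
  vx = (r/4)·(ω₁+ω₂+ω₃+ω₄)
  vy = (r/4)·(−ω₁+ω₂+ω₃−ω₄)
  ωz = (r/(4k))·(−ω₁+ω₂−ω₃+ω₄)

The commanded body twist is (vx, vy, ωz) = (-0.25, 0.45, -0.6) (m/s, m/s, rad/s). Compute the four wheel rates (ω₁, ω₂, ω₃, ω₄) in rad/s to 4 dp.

k = lx + ly = 0.2 + 0.1 = 0.3000;  k·ωz = 0.3000·-0.6 = -0.1800
ω₁ (FL) = (vx − vy − k·ωz)/r = -0.5200/0.08 = -6.5000
ω₂ (FR) = (vx + vy + k·ωz)/r = 0.0200/0.08 = 0.2500
ω₃ (RL) = (vx + vy − k·ωz)/r = 0.3800/0.08 = 4.7500
ω₄ (RR) = (vx − vy + k·ωz)/r = -0.8800/0.08 = -11.0000

(-6.5000, 0.2500, 4.7500, -11.0000)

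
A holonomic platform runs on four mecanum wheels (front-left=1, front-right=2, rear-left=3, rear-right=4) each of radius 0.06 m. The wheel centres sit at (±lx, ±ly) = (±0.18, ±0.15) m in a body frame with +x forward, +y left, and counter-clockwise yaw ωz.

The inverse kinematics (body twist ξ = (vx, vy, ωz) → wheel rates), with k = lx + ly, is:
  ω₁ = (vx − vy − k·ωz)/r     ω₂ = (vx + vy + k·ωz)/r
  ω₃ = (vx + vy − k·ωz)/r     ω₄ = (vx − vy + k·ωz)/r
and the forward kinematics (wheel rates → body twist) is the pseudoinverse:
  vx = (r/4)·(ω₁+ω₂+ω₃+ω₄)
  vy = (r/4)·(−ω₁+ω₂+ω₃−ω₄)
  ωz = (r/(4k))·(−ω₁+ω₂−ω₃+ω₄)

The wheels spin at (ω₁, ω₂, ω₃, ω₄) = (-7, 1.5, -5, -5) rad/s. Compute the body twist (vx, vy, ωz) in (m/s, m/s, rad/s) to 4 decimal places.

(-0.2325, 0.1275, 0.3864)

k = lx + ly = 0.18 + 0.15 = 0.3300
ω₁+ω₂+ω₃+ω₄ = -15.5000  →  vx = (0.06/4)·-15.5000 = -0.2325
−ω₁+ω₂+ω₃−ω₄ = 8.5000  →  vy = (0.06/4)·8.5000 = 0.1275
−ω₁+ω₂−ω₃+ω₄ = 8.5000  →  ωz = (0.06/1.3200)·8.5000 = 0.3864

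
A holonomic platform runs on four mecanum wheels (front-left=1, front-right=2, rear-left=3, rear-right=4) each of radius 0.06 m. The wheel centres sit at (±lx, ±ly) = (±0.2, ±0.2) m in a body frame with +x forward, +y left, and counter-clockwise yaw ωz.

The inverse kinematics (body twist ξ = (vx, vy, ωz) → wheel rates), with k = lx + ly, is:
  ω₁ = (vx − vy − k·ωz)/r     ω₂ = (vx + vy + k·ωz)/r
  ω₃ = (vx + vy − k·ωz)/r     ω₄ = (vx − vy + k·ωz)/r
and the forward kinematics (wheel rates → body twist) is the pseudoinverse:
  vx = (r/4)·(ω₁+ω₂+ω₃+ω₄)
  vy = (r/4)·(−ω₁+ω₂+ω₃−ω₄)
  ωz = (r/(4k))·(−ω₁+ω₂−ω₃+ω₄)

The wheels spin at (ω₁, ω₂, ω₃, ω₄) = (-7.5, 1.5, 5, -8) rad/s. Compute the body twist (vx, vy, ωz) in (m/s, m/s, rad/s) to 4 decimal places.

k = lx + ly = 0.2 + 0.2 = 0.4000
ω₁+ω₂+ω₃+ω₄ = -9.0000  →  vx = (0.06/4)·-9.0000 = -0.1350
−ω₁+ω₂+ω₃−ω₄ = 22.0000  →  vy = (0.06/4)·22.0000 = 0.3300
−ω₁+ω₂−ω₃+ω₄ = -4.0000  →  ωz = (0.06/1.6000)·-4.0000 = -0.1500

(-0.1350, 0.3300, -0.1500)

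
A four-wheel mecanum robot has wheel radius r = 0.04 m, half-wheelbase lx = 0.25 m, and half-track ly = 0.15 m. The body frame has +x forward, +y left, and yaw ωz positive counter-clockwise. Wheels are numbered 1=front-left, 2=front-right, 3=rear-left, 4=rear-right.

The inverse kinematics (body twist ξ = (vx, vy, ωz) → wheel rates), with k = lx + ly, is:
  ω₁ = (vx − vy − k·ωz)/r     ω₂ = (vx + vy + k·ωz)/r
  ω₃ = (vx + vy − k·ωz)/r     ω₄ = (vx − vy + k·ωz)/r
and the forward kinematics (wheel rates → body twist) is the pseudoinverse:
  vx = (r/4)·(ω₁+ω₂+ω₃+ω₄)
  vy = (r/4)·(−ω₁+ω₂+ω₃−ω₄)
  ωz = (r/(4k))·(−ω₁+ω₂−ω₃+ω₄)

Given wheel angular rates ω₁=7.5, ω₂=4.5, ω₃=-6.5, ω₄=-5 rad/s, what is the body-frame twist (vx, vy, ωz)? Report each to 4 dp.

(0.0050, -0.0450, -0.0375)

k = lx + ly = 0.25 + 0.15 = 0.4000
ω₁+ω₂+ω₃+ω₄ = 0.5000  →  vx = (0.04/4)·0.5000 = 0.0050
−ω₁+ω₂+ω₃−ω₄ = -4.5000  →  vy = (0.04/4)·-4.5000 = -0.0450
−ω₁+ω₂−ω₃+ω₄ = -1.5000  →  ωz = (0.04/1.6000)·-1.5000 = -0.0375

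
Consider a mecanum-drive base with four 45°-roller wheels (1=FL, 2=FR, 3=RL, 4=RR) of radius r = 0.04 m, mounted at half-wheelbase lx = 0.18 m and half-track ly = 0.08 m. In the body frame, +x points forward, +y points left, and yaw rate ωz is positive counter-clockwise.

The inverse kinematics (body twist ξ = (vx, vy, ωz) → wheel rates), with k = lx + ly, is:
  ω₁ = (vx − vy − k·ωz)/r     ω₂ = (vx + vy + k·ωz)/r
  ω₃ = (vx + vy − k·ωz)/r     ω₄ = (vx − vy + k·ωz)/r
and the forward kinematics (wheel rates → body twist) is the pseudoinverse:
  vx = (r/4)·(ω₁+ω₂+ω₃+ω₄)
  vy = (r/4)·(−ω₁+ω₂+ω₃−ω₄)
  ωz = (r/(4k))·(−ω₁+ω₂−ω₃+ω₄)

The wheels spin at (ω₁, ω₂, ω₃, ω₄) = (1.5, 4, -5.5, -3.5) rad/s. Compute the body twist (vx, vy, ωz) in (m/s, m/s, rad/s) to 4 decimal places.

k = lx + ly = 0.18 + 0.08 = 0.2600
ω₁+ω₂+ω₃+ω₄ = -3.5000  →  vx = (0.04/4)·-3.5000 = -0.0350
−ω₁+ω₂+ω₃−ω₄ = 0.5000  →  vy = (0.04/4)·0.5000 = 0.0050
−ω₁+ω₂−ω₃+ω₄ = 4.5000  →  ωz = (0.04/1.0400)·4.5000 = 0.1731

(-0.0350, 0.0050, 0.1731)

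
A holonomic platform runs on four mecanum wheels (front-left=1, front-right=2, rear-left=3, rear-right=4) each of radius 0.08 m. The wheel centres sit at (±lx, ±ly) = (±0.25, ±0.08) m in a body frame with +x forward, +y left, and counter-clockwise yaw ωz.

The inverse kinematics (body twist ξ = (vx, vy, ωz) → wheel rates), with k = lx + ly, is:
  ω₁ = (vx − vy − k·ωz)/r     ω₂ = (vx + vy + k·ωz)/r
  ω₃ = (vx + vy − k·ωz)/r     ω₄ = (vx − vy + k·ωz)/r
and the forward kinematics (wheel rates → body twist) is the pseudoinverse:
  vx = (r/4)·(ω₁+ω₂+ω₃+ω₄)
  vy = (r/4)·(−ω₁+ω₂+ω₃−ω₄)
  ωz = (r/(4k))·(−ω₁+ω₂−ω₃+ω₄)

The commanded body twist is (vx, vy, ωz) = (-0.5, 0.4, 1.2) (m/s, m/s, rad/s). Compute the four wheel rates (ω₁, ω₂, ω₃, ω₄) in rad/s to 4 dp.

(-16.2000, 3.7000, -6.2000, -6.3000)

k = lx + ly = 0.25 + 0.08 = 0.3300;  k·ωz = 0.3300·1.2 = 0.3960
ω₁ (FL) = (vx − vy − k·ωz)/r = -1.2960/0.08 = -16.2000
ω₂ (FR) = (vx + vy + k·ωz)/r = 0.2960/0.08 = 3.7000
ω₃ (RL) = (vx + vy − k·ωz)/r = -0.4960/0.08 = -6.2000
ω₄ (RR) = (vx − vy + k·ωz)/r = -0.5040/0.08 = -6.3000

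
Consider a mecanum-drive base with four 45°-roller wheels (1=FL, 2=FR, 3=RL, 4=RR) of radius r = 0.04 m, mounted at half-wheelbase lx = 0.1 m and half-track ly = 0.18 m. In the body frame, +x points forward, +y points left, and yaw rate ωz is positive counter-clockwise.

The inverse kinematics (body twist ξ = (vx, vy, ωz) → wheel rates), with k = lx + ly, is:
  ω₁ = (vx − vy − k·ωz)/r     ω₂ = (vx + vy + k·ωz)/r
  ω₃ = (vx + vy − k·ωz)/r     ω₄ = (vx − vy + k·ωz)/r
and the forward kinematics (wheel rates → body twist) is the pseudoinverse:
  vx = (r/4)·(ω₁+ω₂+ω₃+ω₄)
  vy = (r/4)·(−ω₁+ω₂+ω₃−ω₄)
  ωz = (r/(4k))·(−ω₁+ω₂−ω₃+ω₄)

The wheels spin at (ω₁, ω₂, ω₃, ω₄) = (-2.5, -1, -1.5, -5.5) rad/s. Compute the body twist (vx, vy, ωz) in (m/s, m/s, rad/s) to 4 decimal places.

k = lx + ly = 0.1 + 0.18 = 0.2800
ω₁+ω₂+ω₃+ω₄ = -10.5000  →  vx = (0.04/4)·-10.5000 = -0.1050
−ω₁+ω₂+ω₃−ω₄ = 5.5000  →  vy = (0.04/4)·5.5000 = 0.0550
−ω₁+ω₂−ω₃+ω₄ = -2.5000  →  ωz = (0.04/1.1200)·-2.5000 = -0.0893

(-0.1050, 0.0550, -0.0893)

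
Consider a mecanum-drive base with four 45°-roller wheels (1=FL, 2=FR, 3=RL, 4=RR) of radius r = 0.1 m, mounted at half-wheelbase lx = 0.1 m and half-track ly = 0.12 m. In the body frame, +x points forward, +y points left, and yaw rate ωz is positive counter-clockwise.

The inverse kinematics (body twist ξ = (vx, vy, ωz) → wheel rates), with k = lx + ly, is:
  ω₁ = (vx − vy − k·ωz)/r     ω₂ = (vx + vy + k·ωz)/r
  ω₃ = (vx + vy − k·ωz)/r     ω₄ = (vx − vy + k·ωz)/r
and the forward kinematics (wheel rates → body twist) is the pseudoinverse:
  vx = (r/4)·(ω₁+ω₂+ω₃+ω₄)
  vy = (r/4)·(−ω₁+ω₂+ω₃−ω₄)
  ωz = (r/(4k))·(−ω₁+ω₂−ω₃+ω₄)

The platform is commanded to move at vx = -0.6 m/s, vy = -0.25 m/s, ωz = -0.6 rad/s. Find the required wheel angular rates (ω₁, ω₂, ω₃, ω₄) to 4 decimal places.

(-2.1800, -9.8200, -7.1800, -4.8200)

k = lx + ly = 0.1 + 0.12 = 0.2200;  k·ωz = 0.2200·-0.6 = -0.1320
ω₁ (FL) = (vx − vy − k·ωz)/r = -0.2180/0.1 = -2.1800
ω₂ (FR) = (vx + vy + k·ωz)/r = -0.9820/0.1 = -9.8200
ω₃ (RL) = (vx + vy − k·ωz)/r = -0.7180/0.1 = -7.1800
ω₄ (RR) = (vx − vy + k·ωz)/r = -0.4820/0.1 = -4.8200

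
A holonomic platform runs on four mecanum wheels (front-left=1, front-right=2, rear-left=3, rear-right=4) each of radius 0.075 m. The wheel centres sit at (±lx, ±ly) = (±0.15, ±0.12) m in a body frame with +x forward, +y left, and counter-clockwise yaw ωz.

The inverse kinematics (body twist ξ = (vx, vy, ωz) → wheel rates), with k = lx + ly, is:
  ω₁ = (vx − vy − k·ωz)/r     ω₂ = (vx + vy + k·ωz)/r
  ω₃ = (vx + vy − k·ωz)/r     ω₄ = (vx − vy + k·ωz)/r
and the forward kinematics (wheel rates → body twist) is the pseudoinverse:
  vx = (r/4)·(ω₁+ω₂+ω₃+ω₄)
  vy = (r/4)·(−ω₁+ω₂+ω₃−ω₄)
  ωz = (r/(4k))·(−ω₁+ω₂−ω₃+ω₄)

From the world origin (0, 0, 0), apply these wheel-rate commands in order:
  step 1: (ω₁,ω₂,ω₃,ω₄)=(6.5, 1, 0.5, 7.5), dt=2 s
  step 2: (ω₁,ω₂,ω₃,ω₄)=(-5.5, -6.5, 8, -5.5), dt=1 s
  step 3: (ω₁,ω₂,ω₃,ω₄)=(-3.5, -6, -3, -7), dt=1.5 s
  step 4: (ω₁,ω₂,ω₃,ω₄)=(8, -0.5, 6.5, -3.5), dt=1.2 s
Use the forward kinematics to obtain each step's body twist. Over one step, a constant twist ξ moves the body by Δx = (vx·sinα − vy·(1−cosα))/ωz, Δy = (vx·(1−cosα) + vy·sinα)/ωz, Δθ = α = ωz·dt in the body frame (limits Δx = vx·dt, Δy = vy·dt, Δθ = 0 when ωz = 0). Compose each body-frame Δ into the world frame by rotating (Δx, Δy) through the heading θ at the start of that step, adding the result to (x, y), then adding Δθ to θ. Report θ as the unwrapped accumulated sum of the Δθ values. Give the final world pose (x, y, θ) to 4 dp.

step 1: ξ=(vx,vy,ωz)=(0.2906, -0.2344, 0.1042), dt=2.0 → body Δ=(0.6257, -0.4050, 0.2083) → world pose (0.6257, -0.4050, 0.2083)
step 2: ξ=(vx,vy,ωz)=(-0.1781, 0.2344, -1.0069), dt=1.0 → body Δ=(-0.0412, 0.2791, -1.0069) → world pose (0.5277, -0.1405, -0.7986)
step 3: ξ=(vx,vy,ωz)=(-0.3656, 0.0281, -0.4514), dt=1.5 → body Δ=(-0.4937, 0.2177, -0.6771) → world pose (0.3392, 0.3651, -1.4757)
step 4: ξ=(vx,vy,ωz)=(0.1969, 0.0281, -1.2847), dt=1.2 → body Δ=(0.1744, -0.1269, -1.5417) → world pose (0.2295, 0.1794, -3.0174)

(0.2295, 0.1794, -3.0174)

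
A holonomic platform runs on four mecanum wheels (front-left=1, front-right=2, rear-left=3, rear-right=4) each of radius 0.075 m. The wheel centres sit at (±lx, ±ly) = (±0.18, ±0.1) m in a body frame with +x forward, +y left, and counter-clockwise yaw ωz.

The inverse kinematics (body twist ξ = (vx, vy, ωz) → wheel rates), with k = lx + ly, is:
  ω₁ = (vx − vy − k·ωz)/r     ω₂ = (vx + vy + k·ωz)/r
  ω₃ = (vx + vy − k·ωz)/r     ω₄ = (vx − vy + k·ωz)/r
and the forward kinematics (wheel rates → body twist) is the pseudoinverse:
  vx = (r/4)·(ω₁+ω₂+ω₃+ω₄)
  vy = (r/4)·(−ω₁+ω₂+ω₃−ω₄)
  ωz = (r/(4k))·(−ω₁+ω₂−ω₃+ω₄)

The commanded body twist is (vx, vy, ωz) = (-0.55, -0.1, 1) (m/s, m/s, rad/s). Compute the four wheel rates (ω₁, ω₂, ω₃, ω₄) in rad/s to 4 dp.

k = lx + ly = 0.18 + 0.1 = 0.2800;  k·ωz = 0.2800·1 = 0.2800
ω₁ (FL) = (vx − vy − k·ωz)/r = -0.7300/0.075 = -9.7333
ω₂ (FR) = (vx + vy + k·ωz)/r = -0.3700/0.075 = -4.9333
ω₃ (RL) = (vx + vy − k·ωz)/r = -0.9300/0.075 = -12.4000
ω₄ (RR) = (vx − vy + k·ωz)/r = -0.1700/0.075 = -2.2667

(-9.7333, -4.9333, -12.4000, -2.2667)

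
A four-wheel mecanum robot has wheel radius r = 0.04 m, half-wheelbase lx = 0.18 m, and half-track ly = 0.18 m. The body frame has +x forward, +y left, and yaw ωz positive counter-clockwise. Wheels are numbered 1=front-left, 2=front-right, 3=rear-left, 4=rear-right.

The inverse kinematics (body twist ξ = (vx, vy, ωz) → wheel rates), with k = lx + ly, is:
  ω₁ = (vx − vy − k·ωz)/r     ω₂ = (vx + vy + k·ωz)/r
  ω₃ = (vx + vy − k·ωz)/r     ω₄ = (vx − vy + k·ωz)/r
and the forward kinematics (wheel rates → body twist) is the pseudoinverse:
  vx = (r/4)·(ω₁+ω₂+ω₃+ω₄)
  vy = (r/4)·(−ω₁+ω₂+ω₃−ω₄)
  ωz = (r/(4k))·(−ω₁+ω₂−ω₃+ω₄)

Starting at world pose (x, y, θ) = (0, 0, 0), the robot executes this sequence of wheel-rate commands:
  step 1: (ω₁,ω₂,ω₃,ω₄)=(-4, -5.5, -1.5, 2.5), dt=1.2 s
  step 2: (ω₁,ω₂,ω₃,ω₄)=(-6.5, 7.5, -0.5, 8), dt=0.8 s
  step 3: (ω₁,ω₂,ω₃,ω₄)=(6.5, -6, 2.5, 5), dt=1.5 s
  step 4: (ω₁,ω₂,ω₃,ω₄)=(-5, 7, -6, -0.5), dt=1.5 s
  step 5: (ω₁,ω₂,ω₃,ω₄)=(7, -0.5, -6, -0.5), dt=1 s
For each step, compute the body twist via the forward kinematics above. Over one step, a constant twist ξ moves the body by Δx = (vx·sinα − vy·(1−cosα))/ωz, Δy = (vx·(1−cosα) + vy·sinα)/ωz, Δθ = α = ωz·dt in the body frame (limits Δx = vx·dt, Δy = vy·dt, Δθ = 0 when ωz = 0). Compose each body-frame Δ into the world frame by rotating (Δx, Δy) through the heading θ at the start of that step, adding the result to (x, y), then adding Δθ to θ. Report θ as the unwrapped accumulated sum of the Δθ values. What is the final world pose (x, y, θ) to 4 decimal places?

(0.1368, -0.2065, 0.8403)

step 1: ξ=(vx,vy,ωz)=(-0.0850, -0.0550, 0.0694), dt=1.2 → body Δ=(-0.0991, -0.0702, 0.0833) → world pose (-0.0991, -0.0702, 0.0833)
step 2: ξ=(vx,vy,ωz)=(0.0850, 0.0550, 0.6250), dt=0.8 → body Δ=(0.0544, 0.0588, 0.5000) → world pose (-0.0498, -0.0070, 0.5833)
step 3: ξ=(vx,vy,ωz)=(0.0800, -0.1500, -0.2778), dt=1.5 → body Δ=(0.0704, -0.2432, -0.4167) → world pose (0.1429, -0.1712, 0.1667)
step 4: ξ=(vx,vy,ωz)=(-0.0450, 0.0650, 0.4861), dt=1.5 → body Δ=(-0.0957, 0.0655, 0.7292) → world pose (0.0377, -0.1225, 0.8958)
step 5: ξ=(vx,vy,ωz)=(0.0000, -0.1300, -0.0556), dt=1.0 → body Δ=(-0.0036, -0.1299, -0.0556) → world pose (0.1368, -0.2065, 0.8403)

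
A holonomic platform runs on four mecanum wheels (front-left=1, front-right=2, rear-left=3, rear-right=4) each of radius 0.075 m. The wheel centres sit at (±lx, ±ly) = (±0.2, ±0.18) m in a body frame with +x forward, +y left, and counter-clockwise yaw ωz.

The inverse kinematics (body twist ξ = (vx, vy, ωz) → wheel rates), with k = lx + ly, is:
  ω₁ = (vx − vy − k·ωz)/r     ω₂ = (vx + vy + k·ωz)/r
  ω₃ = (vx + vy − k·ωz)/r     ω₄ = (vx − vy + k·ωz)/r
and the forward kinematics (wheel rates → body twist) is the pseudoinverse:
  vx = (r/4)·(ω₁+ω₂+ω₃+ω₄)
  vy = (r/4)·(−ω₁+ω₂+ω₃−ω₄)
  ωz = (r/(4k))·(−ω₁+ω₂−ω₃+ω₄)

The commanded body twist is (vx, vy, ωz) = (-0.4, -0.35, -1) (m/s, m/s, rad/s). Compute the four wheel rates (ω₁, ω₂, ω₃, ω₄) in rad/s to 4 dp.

(4.4000, -15.0667, -4.9333, -5.7333)

k = lx + ly = 0.2 + 0.18 = 0.3800;  k·ωz = 0.3800·-1 = -0.3800
ω₁ (FL) = (vx − vy − k·ωz)/r = 0.3300/0.075 = 4.4000
ω₂ (FR) = (vx + vy + k·ωz)/r = -1.1300/0.075 = -15.0667
ω₃ (RL) = (vx + vy − k·ωz)/r = -0.3700/0.075 = -4.9333
ω₄ (RR) = (vx − vy + k·ωz)/r = -0.4300/0.075 = -5.7333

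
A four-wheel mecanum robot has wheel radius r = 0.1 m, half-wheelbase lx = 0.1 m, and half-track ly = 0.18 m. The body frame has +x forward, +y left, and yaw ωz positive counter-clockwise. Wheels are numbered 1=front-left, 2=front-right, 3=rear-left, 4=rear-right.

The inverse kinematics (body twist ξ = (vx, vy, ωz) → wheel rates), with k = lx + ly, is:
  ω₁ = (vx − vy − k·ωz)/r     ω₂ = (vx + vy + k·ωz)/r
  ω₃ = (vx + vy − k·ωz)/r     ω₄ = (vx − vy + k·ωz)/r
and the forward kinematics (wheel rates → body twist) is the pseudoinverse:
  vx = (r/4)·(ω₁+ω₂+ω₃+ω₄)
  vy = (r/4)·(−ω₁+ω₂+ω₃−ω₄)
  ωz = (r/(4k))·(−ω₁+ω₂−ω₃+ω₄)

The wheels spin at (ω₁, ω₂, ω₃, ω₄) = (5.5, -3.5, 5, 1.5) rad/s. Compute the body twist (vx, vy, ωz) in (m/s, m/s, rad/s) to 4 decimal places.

(0.2125, -0.1375, -1.1161)

k = lx + ly = 0.1 + 0.18 = 0.2800
ω₁+ω₂+ω₃+ω₄ = 8.5000  →  vx = (0.1/4)·8.5000 = 0.2125
−ω₁+ω₂+ω₃−ω₄ = -5.5000  →  vy = (0.1/4)·-5.5000 = -0.1375
−ω₁+ω₂−ω₃+ω₄ = -12.5000  →  ωz = (0.1/1.1200)·-12.5000 = -1.1161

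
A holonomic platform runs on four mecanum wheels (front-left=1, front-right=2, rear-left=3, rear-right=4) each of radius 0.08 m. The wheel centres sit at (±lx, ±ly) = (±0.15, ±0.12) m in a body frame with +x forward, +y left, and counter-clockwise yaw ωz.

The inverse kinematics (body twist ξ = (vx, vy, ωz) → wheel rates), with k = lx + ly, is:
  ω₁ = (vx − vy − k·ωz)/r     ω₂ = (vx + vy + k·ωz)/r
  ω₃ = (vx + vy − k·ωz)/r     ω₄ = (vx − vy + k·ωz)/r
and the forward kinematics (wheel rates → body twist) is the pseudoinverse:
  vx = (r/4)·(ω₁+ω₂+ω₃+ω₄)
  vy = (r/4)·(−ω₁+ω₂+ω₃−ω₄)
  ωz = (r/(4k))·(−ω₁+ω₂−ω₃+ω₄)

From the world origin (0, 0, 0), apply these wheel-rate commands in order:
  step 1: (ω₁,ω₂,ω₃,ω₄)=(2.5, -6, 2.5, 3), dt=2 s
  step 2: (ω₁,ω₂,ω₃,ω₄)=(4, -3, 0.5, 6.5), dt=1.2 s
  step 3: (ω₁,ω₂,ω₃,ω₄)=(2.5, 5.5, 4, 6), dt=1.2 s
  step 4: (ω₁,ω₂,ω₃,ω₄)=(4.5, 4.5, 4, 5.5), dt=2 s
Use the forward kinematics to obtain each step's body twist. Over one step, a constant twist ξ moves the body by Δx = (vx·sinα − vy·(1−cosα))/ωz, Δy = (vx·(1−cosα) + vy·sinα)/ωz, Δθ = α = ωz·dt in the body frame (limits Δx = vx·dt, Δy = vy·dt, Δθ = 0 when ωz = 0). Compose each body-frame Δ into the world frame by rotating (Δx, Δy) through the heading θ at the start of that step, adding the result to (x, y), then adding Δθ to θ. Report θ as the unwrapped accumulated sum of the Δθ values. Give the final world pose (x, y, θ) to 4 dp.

step 1: ξ=(vx,vy,ωz)=(0.0400, -0.1800, -0.5926), dt=2.0 → body Δ=(-0.1270, -0.3236, -1.1852) → world pose (-0.1270, -0.3236, -1.1852)
step 2: ξ=(vx,vy,ωz)=(0.1600, -0.2600, -0.0741), dt=1.2 → body Δ=(0.1779, -0.3201, -0.0889) → world pose (-0.3567, -0.6088, -1.2741)
step 3: ξ=(vx,vy,ωz)=(0.3600, 0.0200, 0.3704), dt=1.2 → body Δ=(0.4127, 0.1176, 0.4444) → world pose (-0.1235, -0.9690, -0.8296)
step 4: ξ=(vx,vy,ωz)=(0.3700, -0.0300, 0.1111), dt=2.0 → body Δ=(0.7406, 0.0224, 0.2222) → world pose (0.3930, -1.5002, -0.6074)

(0.3930, -1.5002, -0.6074)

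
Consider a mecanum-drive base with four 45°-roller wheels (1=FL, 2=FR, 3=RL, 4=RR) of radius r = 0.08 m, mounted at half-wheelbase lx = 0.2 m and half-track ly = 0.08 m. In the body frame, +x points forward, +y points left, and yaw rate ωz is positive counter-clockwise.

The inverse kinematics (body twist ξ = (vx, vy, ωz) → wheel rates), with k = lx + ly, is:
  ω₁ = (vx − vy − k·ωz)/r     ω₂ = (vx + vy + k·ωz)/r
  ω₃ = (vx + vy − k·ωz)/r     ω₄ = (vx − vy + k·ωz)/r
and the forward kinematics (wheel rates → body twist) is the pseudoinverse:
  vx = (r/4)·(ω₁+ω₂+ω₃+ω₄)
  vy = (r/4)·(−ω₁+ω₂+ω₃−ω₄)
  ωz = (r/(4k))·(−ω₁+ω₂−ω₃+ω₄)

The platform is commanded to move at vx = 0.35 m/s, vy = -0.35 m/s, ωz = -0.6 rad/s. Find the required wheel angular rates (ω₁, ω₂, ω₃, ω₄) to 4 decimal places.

(10.8500, -2.1000, 2.1000, 6.6500)

k = lx + ly = 0.2 + 0.08 = 0.2800;  k·ωz = 0.2800·-0.6 = -0.1680
ω₁ (FL) = (vx − vy − k·ωz)/r = 0.8680/0.08 = 10.8500
ω₂ (FR) = (vx + vy + k·ωz)/r = -0.1680/0.08 = -2.1000
ω₃ (RL) = (vx + vy − k·ωz)/r = 0.1680/0.08 = 2.1000
ω₄ (RR) = (vx − vy + k·ωz)/r = 0.5320/0.08 = 6.6500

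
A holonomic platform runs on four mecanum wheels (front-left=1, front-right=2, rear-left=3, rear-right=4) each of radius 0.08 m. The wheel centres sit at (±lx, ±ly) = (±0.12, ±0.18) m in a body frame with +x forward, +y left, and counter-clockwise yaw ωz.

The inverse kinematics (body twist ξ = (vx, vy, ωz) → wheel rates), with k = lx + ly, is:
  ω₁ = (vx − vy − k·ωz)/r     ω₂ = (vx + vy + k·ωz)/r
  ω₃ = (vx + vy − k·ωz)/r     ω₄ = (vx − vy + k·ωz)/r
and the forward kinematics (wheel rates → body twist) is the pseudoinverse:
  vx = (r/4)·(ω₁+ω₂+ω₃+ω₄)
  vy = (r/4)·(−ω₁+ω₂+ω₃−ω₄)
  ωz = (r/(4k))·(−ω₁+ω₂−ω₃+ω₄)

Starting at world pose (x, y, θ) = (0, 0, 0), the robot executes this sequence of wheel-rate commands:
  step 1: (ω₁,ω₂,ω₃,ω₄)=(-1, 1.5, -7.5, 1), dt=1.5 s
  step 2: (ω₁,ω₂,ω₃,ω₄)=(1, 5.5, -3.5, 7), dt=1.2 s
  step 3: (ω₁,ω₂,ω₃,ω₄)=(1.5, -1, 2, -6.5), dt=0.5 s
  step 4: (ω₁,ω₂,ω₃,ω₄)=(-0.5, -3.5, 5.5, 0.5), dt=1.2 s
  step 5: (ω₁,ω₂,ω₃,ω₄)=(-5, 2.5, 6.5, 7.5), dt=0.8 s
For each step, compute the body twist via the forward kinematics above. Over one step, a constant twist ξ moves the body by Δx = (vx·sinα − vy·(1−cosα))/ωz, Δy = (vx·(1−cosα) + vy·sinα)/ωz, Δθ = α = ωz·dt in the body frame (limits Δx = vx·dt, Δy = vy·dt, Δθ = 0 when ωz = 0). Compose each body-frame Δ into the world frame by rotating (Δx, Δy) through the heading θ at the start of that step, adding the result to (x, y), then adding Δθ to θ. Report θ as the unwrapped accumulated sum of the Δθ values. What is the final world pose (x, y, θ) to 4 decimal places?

(-0.1243, 0.1738, 1.7467)

step 1: ξ=(vx,vy,ωz)=(-0.1200, -0.1200, 0.7333), dt=1.5 → body Δ=(-0.0564, -0.2352, 1.1000) → world pose (-0.0564, -0.2352, 1.1000)
step 2: ξ=(vx,vy,ωz)=(0.2000, -0.1200, 1.0000), dt=1.2 → body Δ=(0.2629, 0.0157, 1.2000) → world pose (0.0489, 0.0062, 2.3000)
step 3: ξ=(vx,vy,ωz)=(-0.0800, 0.1200, -0.7333), dt=0.5 → body Δ=(-0.0282, 0.0659, -0.3667) → world pose (0.0185, -0.0588, 1.9333)
step 4: ξ=(vx,vy,ωz)=(0.0400, 0.0400, -0.5333), dt=1.2 → body Δ=(0.0596, 0.0299, -0.6400) → world pose (-0.0306, -0.0136, 1.2933)
step 5: ξ=(vx,vy,ωz)=(0.2300, 0.1300, 0.5667), dt=0.8 → body Δ=(0.1546, 0.1415, 0.4533) → world pose (-0.1243, 0.1738, 1.7467)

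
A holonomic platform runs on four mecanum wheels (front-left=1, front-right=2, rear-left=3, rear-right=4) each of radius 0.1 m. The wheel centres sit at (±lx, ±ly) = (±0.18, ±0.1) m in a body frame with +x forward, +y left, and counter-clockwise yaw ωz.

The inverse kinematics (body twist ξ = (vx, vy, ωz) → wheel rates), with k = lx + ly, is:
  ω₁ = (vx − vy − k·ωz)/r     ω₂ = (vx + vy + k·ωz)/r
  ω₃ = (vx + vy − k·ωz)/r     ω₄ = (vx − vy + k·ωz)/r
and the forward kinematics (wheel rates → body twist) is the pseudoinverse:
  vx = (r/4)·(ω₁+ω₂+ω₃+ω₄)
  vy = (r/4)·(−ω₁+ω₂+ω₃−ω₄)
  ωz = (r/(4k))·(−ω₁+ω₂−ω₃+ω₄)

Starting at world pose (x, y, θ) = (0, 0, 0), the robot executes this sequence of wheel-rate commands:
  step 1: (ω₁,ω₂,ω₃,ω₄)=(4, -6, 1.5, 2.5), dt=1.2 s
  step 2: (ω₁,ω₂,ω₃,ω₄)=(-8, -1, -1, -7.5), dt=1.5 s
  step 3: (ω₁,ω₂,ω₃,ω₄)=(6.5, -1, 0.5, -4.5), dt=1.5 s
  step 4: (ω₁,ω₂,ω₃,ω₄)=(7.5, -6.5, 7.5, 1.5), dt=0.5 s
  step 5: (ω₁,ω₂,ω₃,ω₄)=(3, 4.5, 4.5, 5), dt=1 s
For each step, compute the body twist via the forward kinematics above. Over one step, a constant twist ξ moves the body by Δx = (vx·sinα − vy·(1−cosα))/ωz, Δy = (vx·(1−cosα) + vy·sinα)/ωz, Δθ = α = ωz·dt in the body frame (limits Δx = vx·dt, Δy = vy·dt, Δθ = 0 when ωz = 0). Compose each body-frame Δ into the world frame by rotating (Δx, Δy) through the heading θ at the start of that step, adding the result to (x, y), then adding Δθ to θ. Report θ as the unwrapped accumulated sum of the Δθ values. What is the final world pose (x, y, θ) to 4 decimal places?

step 1: ξ=(vx,vy,ωz)=(0.0500, -0.2750, -0.8036), dt=1.2 → body Δ=(-0.0960, -0.3079, -0.9643) → world pose (-0.0960, -0.3079, -0.9643)
step 2: ξ=(vx,vy,ωz)=(-0.4375, 0.3375, 0.0446), dt=1.5 → body Δ=(-0.6727, 0.4839, 0.0670) → world pose (-0.0819, 0.5206, -0.8973)
step 3: ξ=(vx,vy,ωz)=(0.0375, -0.0625, -1.1161), dt=1.5 → body Δ=(-0.0284, -0.0928, -1.6741) → world pose (-0.1721, 0.4849, -2.5714)
step 4: ξ=(vx,vy,ωz)=(0.2500, -0.2000, -1.7857), dt=0.5 → body Δ=(0.0673, -0.1394, -0.8929) → world pose (-0.3040, 0.5660, -3.4643)
step 5: ξ=(vx,vy,ωz)=(0.4250, 0.0250, 0.1786), dt=1.0 → body Δ=(0.4205, 0.0627, 0.1786) → world pose (-0.7227, 0.6398, -3.2857)

(-0.7227, 0.6398, -3.2857)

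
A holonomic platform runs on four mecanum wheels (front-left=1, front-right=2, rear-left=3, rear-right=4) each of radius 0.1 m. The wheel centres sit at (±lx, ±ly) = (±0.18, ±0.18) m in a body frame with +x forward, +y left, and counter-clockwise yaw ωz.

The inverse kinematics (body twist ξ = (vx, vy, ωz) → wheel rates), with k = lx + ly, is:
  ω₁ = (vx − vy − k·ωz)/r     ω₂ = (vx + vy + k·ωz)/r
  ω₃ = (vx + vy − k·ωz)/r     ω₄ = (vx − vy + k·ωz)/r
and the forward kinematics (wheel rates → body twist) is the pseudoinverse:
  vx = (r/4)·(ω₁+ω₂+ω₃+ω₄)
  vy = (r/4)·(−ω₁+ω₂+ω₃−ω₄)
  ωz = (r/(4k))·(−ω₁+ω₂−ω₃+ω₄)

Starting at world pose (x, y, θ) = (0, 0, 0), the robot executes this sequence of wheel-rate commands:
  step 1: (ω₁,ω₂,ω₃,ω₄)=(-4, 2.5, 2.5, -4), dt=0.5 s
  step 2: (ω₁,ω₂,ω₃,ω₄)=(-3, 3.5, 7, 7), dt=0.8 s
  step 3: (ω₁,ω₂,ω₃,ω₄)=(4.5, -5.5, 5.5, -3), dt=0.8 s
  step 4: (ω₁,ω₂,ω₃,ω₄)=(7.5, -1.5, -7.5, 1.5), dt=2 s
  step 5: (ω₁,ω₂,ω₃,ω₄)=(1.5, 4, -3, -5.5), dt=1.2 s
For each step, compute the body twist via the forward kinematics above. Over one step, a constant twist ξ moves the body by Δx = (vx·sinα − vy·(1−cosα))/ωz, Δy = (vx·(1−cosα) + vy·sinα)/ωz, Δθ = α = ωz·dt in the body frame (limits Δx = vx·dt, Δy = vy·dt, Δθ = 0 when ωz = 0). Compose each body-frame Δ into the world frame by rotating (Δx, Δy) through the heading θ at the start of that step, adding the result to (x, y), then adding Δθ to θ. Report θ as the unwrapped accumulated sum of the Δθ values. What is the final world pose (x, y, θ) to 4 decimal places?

step 1: ξ=(vx,vy,ωz)=(-0.0750, 0.3250, 0.0000), dt=0.5 → body Δ=(-0.0375, 0.1625, 0.0000) → world pose (-0.0375, 0.1625, 0.0000)
step 2: ξ=(vx,vy,ωz)=(0.3625, 0.1625, 0.4514), dt=0.8 → body Δ=(0.2605, 0.1790, 0.3611) → world pose (0.2230, 0.3415, 0.3611)
step 3: ξ=(vx,vy,ωz)=(0.0375, -0.0375, -1.2847), dt=0.8 → body Δ=(0.0109, -0.0391, -1.0278) → world pose (0.2470, 0.3088, -0.6667)
step 4: ξ=(vx,vy,ωz)=(0.0000, -0.4500, 0.0000), dt=2.0 → body Δ=(0.0000, -0.9000, 0.0000) → world pose (-0.3095, -0.3985, -0.6667)
step 5: ξ=(vx,vy,ωz)=(-0.0750, 0.1250, 0.0000), dt=1.2 → body Δ=(-0.0900, 0.1500, 0.0000) → world pose (-0.2875, -0.2250, -0.6667)

(-0.2875, -0.2250, -0.6667)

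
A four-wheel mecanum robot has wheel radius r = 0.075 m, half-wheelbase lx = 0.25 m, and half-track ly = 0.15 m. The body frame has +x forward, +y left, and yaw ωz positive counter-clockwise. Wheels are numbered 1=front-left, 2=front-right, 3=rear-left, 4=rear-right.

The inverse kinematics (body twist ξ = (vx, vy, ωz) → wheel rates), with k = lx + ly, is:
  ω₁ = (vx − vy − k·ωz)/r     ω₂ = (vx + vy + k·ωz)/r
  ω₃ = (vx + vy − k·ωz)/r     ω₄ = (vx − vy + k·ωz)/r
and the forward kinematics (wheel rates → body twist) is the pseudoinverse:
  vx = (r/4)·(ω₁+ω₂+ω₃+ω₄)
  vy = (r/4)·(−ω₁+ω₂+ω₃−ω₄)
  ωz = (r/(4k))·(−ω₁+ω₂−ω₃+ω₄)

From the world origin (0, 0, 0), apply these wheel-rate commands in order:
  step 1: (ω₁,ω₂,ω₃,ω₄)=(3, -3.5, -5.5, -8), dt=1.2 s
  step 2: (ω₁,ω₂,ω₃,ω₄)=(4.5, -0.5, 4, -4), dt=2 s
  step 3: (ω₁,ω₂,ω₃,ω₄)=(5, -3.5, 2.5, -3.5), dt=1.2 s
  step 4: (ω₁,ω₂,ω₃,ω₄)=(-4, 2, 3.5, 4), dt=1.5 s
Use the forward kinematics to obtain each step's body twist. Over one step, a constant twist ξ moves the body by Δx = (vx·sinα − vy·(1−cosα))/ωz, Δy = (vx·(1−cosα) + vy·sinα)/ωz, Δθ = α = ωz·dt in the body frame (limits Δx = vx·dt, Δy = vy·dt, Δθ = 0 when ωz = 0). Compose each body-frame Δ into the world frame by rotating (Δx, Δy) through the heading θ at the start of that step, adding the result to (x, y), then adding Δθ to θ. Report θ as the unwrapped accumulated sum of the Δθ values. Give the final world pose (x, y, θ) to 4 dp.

step 1: ξ=(vx,vy,ωz)=(-0.2625, -0.0750, -0.4219), dt=1.2 → body Δ=(-0.3240, -0.0082, -0.5062) → world pose (-0.3240, -0.0082, -0.5062)
step 2: ξ=(vx,vy,ωz)=(0.0750, 0.0563, -0.6094), dt=2.0 → body Δ=(0.1760, 0.0060, -1.2187) → world pose (-0.1672, -0.0882, -1.7250)
step 3: ξ=(vx,vy,ωz)=(0.0094, -0.0469, -0.6797), dt=1.2 → body Δ=(-0.0117, -0.0546, -0.8156) → world pose (-0.2193, -0.0684, -2.5406)
step 4: ξ=(vx,vy,ωz)=(0.1031, 0.1031, 0.3047), dt=1.5 → body Δ=(0.1146, 0.1841, 0.4570) → world pose (-0.2097, -0.2850, -2.0836)

(-0.2097, -0.2850, -2.0836)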